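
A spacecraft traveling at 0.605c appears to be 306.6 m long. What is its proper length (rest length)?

Contracted length L = 306.6 m
γ = 1/√(1 - 0.605²) = 1.256
L₀ = γL = 1.256 × 306.6 = 385.1 m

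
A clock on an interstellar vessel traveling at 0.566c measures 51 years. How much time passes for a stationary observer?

Proper time Δt₀ = 51 years
γ = 1/√(1 - 0.566²) = 1.213
Δt = γΔt₀ = 1.213 × 51 = 61.86 years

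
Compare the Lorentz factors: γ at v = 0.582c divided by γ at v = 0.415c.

γ₁ = 1/√(1 - 0.582²) = 1.230
γ₂ = 1/√(1 - 0.415²) = 1.099
γ₁/γ₂ = 1.230/1.099 = 1.119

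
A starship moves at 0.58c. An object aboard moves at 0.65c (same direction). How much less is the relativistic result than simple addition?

Classical: u' + v = 0.65 + 0.58 = 1.23c
Relativistic: u = (0.65 + 0.58)/(1 + 0.377) = 1.23/1.377 = 0.8932c
Difference: 1.23 - 0.8932 = 0.3368c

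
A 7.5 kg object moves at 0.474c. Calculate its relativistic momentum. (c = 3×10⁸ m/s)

γ = 1/√(1 - 0.474²) = 1.1357
v = 0.474 × 3×10⁸ = 1.422×10⁸ m/s
p = γmv = 1.1357 × 7.5 × 1.422×10⁸ = 1.211×10⁹ kg·m/s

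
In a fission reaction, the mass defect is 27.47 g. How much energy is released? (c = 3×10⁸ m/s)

Convert mass defect: Δm = 27.47 g = 0.02747 kg
E = Δm·c² = 0.02747 × (3×10⁸)²
= 0.02747 × 9×10¹⁶ = 2.472×10¹⁵ J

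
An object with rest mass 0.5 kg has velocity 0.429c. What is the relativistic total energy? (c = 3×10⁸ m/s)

γ = 1/√(1 - 0.429²) = 1.107
mc² = 0.5 × (3×10⁸)² = 4.500×10¹⁶ J
E = γmc² = 1.107 × 4.500×10¹⁶ = 4.982×10¹⁶ J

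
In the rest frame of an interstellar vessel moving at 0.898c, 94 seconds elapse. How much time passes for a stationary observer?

Proper time Δt₀ = 94 seconds
γ = 1/√(1 - 0.898²) = 2.2728
Δt = γΔt₀ = 2.2728 × 94 = 213.6 seconds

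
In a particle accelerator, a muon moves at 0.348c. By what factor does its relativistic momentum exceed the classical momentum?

p_rel = γmv, p_class = mv
Ratio = γ = 1/√(1 - 0.348²)
= 1/√(0.878896) = 1.067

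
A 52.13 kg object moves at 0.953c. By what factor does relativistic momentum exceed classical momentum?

p_rel = γmv, p_class = mv
Ratio = γ = 1/√(1 - 0.953²) = 3.301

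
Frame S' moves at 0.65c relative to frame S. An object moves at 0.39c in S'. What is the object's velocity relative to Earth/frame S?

u = (u' + v)/(1 + u'v/c²)
Numerator: 0.39 + 0.65 = 1.04
Denominator: 1 + 0.2535 = 1.2535
u = 1.04/1.2535 = 0.8297c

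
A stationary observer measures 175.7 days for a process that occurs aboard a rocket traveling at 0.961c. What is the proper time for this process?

Dilated time Δt = 175.7 days
γ = 1/√(1 - 0.961²) = 3.616
Δt₀ = Δt/γ = 175.7/3.616 = 48.59 days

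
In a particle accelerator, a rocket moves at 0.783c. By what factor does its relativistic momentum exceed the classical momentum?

p_rel = γmv, p_class = mv
Ratio = γ = 1/√(1 - 0.783²)
= 1/√(0.386911) = 1.608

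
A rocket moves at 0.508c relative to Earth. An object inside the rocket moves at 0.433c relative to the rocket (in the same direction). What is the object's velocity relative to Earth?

u = (u' + v)/(1 + u'v/c²)
Numerator: 0.433 + 0.508 = 0.941
Denominator: 1 + 0.219964 = 1.219964
u = 0.941/1.219964 = 0.7713c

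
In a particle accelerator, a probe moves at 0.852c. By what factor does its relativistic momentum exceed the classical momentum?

p_rel = γmv, p_class = mv
Ratio = γ = 1/√(1 - 0.852²)
= 1/√(0.274096) = 1.910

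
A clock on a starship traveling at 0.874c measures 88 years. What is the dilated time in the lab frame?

Proper time Δt₀ = 88 years
γ = 1/√(1 - 0.874²) = 2.058
Δt = γΔt₀ = 2.058 × 88 = 181.1 years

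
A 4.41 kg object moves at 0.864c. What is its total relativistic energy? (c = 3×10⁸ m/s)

γ = 1/√(1 - 0.864²) = 1.9861
mc² = 4.41 × (3×10⁸)² = 3.969×10¹⁷ J
E = γmc² = 1.9861 × 3.969×10¹⁷ = 7.883×10¹⁷ J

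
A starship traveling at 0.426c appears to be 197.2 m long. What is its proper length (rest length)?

Contracted length L = 197.2 m
γ = 1/√(1 - 0.426²) = 1.1053
L₀ = γL = 1.1053 × 197.2 = 218.0 m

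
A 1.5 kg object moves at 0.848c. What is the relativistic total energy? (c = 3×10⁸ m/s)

γ = 1/√(1 - 0.848²) = 1.887
mc² = 1.5 × (3×10⁸)² = 1.350×10¹⁷ J
E = γmc² = 1.887 × 1.350×10¹⁷ = 2.547×10¹⁷ J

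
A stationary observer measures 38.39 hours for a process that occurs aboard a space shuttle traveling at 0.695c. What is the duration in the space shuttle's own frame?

Dilated time Δt = 38.39 hours
γ = 1/√(1 - 0.695²) = 1.391
Δt₀ = Δt/γ = 38.39/1.391 = 27.60 hours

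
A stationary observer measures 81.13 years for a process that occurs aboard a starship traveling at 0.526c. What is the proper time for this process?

Dilated time Δt = 81.13 years
γ = 1/√(1 - 0.526²) = 1.1758
Δt₀ = Δt/γ = 81.13/1.1758 = 69.00 years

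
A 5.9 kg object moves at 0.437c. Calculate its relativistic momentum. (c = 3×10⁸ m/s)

γ = 1/√(1 - 0.437²) = 1.111776
v = 0.437 × 3×10⁸ = 1.311×10⁸ m/s
p = γmv = 1.111776 × 5.9 × 1.311×10⁸ = 8.599×10⁸ kg·m/s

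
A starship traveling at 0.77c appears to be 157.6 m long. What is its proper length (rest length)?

Contracted length L = 157.6 m
γ = 1/√(1 - 0.77²) = 1.567
L₀ = γL = 1.567 × 157.6 = 247.0 m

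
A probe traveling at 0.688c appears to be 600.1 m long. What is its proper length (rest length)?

Contracted length L = 600.1 m
γ = 1/√(1 - 0.688²) = 1.378
L₀ = γL = 1.378 × 600.1 = 826.9 m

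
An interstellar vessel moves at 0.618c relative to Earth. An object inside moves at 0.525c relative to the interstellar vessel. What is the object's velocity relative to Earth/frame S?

u = (u' + v)/(1 + u'v/c²)
Numerator: 0.525 + 0.618 = 1.143
Denominator: 1 + 0.32445 = 1.32445
u = 1.143/1.32445 = 0.8630c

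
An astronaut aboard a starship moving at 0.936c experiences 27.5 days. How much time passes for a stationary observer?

Proper time Δt₀ = 27.5 days
γ = 1/√(1 - 0.936²) = 2.841
Δt = γΔt₀ = 2.841 × 27.5 = 78.13 days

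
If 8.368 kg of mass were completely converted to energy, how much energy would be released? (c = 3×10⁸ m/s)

Using E = mc²:
c² = (3×10⁸)² = 9×10¹⁶ m²/s²
E = 8.368 × 9×10¹⁶ = 7.531×10¹⁷ J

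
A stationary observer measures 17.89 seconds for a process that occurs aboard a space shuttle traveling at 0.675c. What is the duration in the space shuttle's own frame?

Dilated time Δt = 17.89 seconds
γ = 1/√(1 - 0.675²) = 1.355
Δt₀ = Δt/γ = 17.89/1.355 = 13.20 seconds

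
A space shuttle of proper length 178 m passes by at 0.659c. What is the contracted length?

Proper length L₀ = 178 m
γ = 1/√(1 - 0.659²) = 1.3295
L = L₀/γ = 178/1.3295 = 133.9 m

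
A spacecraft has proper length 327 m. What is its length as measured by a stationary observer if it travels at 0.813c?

Proper length L₀ = 327 m
γ = 1/√(1 - 0.813²) = 1.717
L = L₀/γ = 327/1.717 = 190.4 m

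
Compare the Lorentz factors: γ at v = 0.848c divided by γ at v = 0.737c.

γ₁ = 1/√(1 - 0.848²) = 1.887
γ₂ = 1/√(1 - 0.737²) = 1.480
γ₁/γ₂ = 1.887/1.480 = 1.275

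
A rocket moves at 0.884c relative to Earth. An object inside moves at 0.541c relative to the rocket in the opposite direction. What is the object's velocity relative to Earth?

Object's velocity in rocket frame is u' = -0.541c
u = (u' + v)/(1 + u'v/c²) = (v - 0.541)/(1 - 0.541·v/c²)
Numerator: 0.884 - 0.541 = 0.343
Denominator: 1 - 0.478244 = 0.521756
u = 0.343/0.521756 = 0.6574c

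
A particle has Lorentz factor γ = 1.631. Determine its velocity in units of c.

From γ = 1/√(1 - v²/c²):
1/γ² = 1/1.631² = 0.3759
v²/c² = 1 - 0.3759 = 0.6241
v/c = √(0.6241) = 0.7900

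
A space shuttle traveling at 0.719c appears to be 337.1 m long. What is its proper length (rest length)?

Contracted length L = 337.1 m
γ = 1/√(1 - 0.719²) = 1.4388
L₀ = γL = 1.4388 × 337.1 = 485.0 m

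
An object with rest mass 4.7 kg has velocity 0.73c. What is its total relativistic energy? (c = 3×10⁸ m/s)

γ = 1/√(1 - 0.73²) = 1.4632
mc² = 4.7 × (3×10⁸)² = 4.230×10¹⁷ J
E = γmc² = 1.4632 × 4.230×10¹⁷ = 6.189×10¹⁷ J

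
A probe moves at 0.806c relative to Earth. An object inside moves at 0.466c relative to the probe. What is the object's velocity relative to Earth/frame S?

u = (u' + v)/(1 + u'v/c²)
Numerator: 0.466 + 0.806 = 1.272
Denominator: 1 + 0.375596 = 1.375596
u = 1.272/1.375596 = 0.9247c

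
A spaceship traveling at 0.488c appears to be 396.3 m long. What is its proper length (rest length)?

Contracted length L = 396.3 m
γ = 1/√(1 - 0.488²) = 1.1457
L₀ = γL = 1.1457 × 396.3 = 454.0 m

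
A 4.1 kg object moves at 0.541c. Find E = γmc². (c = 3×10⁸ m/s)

γ = 1/√(1 - 0.541²) = 1.18903
mc² = 4.1 × (3×10⁸)² = 3.690×10¹⁷ J
E = γmc² = 1.18903 × 3.690×10¹⁷ = 4.388×10¹⁷ J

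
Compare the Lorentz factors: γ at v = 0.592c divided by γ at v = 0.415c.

γ₁ = 1/√(1 - 0.592²) = 1.241
γ₂ = 1/√(1 - 0.415²) = 1.099
γ₁/γ₂ = 1.241/1.099 = 1.129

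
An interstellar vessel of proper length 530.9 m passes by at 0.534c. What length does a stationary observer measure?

Proper length L₀ = 530.9 m
γ = 1/√(1 - 0.534²) = 1.1828
L = L₀/γ = 530.9/1.1828 = 448.9 m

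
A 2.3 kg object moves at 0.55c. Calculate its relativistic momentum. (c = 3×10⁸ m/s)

γ = 1/√(1 - 0.55²) = 1.1974
v = 0.55 × 3×10⁸ = 1.650×10⁸ m/s
p = γmv = 1.1974 × 2.3 × 1.650×10⁸ = 4.544×10⁸ kg·m/s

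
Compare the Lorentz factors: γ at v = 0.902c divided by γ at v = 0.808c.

γ₁ = 1/√(1 - 0.902²) = 2.316
γ₂ = 1/√(1 - 0.808²) = 1.697
γ₁/γ₂ = 2.316/1.697 = 1.365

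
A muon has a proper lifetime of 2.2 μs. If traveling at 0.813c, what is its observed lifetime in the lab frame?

Proper lifetime τ₀ = 2.2 μs
γ = 1/√(1 - 0.813²) = 1.7174
τ = γτ₀ = 1.7174 × 2.2 μs = 3.778 μs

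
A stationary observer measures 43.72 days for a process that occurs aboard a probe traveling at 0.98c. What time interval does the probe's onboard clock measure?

Dilated time Δt = 43.72 days
γ = 1/√(1 - 0.98²) = 5.025
Δt₀ = Δt/γ = 43.72/5.025 = 8.700 days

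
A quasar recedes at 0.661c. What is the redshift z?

β = 0.661
(1+β)/(1-β) = 1.661/0.339 = 4.900
√(4.900) = 2.214
z = 2.214 - 1 = 1.214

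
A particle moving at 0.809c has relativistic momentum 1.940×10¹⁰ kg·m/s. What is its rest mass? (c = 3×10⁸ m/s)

γ = 1/√(1 - 0.809²) = 1.701
v = 0.809 × 3×10⁸ = 2.427×10⁸ m/s
m = p/(γv) = 1.940×10¹⁰/(1.701 × 2.427×10⁸) = 46.99 kg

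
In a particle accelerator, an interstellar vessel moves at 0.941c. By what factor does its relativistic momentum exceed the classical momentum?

p_rel = γmv, p_class = mv
Ratio = γ = 1/√(1 - 0.941²)
= 1/√(0.114519) = 2.955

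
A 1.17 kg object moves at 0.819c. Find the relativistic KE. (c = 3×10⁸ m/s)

γ = 1/√(1 - 0.819²) = 1.7428
γ - 1 = 0.7428
KE = (γ-1)mc² = 0.7428 × 1.17 × (3×10⁸)² = 7.822×10¹⁶ J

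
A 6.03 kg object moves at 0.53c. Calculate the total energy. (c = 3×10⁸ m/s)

γ = 1/√(1 - 0.53²) = 1.1792
mc² = 6.03 × (3×10⁸)² = 5.427×10¹⁷ J
E = γmc² = 1.1792 × 5.427×10¹⁷ = 6.400×10¹⁷ J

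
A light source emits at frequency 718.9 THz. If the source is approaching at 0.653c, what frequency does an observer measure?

β = v/c = 0.653
(1+β)/(1-β) = 1.653/0.347 = 4.764
Doppler factor = √(4.764) = 2.183
f_obs = 718.9 × 2.183 = 1569 THz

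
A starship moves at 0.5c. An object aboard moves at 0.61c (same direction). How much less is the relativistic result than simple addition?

Classical: u' + v = 0.61 + 0.5 = 1.11c
Relativistic: u = (0.61 + 0.5)/(1 + 0.305) = 1.11/1.305 = 0.8506c
Difference: 1.11 - 0.8506 = 0.2594c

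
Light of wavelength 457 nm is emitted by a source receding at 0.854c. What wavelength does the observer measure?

β = 0.854
Wavelength Doppler factor = √(1.854/0.146) = √(12.70) = 3.564
λ_obs = 457 × 3.564 = 1629 nm (redshift)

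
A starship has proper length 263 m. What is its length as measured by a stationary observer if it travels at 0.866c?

Proper length L₀ = 263 m
γ = 1/√(1 - 0.866²) = 2.000
L = L₀/γ = 263/2.000 = 131.5 m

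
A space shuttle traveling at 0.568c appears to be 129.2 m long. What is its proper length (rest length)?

Contracted length L = 129.2 m
γ = 1/√(1 - 0.568²) = 1.215
L₀ = γL = 1.215 × 129.2 = 157.0 m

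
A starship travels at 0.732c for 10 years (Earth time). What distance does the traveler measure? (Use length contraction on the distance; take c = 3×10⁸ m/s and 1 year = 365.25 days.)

Earth distance: d = v × t = 0.732c × 10 yr = 6.930×10¹⁶ m
γ = 1.468
d' = d/γ = 6.930×10¹⁶/1.468 = 4.721×10¹⁶ m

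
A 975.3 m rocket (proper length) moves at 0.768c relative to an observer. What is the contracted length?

Proper length L₀ = 975.3 m
γ = 1/√(1 - 0.768²) = 1.5614
L = L₀/γ = 975.3/1.5614 = 624.6 m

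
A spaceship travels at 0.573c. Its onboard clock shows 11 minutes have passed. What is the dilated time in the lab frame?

Proper time Δt₀ = 11 minutes
γ = 1/√(1 - 0.573²) = 1.220
Δt = γΔt₀ = 1.220 × 11 = 13.42 minutes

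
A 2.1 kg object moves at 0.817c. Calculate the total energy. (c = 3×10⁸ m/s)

γ = 1/√(1 - 0.817²) = 1.7342
mc² = 2.1 × (3×10⁸)² = 1.890×10¹⁷ J
E = γmc² = 1.7342 × 1.890×10¹⁷ = 3.278×10¹⁷ J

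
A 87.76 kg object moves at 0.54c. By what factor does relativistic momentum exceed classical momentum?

p_rel = γmv, p_class = mv
Ratio = γ = 1/√(1 - 0.54²) = 1.188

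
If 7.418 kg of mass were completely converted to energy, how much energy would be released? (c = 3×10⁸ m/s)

Using E = mc²:
c² = (3×10⁸)² = 9×10¹⁶ m²/s²
E = 7.418 × 9×10¹⁶ = 6.676×10¹⁷ J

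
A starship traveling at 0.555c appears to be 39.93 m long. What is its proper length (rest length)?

Contracted length L = 39.93 m
γ = 1/√(1 - 0.555²) = 1.202
L₀ = γL = 1.202 × 39.93 = 48.00 m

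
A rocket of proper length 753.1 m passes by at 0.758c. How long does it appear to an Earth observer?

Proper length L₀ = 753.1 m
γ = 1/√(1 - 0.758²) = 1.5331
L = L₀/γ = 753.1/1.5331 = 491.2 m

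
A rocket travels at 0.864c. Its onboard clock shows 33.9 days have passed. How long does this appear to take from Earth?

Proper time Δt₀ = 33.9 days
γ = 1/√(1 - 0.864²) = 1.986
Δt = γΔt₀ = 1.986 × 33.9 = 67.33 days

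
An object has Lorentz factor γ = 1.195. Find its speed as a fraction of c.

From γ = 1/√(1 - v²/c²):
1/γ² = 1/1.195² = 0.70027
v²/c² = 1 - 0.70027 = 0.29973
v/c = √(0.29973) = 0.5475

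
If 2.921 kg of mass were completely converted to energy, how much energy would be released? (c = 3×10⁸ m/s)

Using E = mc²:
c² = (3×10⁸)² = 9×10¹⁶ m²/s²
E = 2.921 × 9×10¹⁶ = 2.629×10¹⁷ J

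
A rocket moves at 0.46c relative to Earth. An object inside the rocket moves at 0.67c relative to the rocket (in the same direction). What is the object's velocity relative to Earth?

u = (u' + v)/(1 + u'v/c²)
Numerator: 0.67 + 0.46 = 1.13
Denominator: 1 + 0.3082 = 1.3082
u = 1.13/1.3082 = 0.8638c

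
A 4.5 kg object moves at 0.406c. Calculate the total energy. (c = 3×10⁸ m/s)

γ = 1/√(1 - 0.406²) = 1.0942
mc² = 4.5 × (3×10⁸)² = 4.050×10¹⁷ J
E = γmc² = 1.0942 × 4.050×10¹⁷ = 4.432×10¹⁷ J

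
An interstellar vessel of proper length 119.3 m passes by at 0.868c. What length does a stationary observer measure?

Proper length L₀ = 119.3 m
γ = 1/√(1 - 0.868²) = 2.014
L = L₀/γ = 119.3/2.014 = 59.24 m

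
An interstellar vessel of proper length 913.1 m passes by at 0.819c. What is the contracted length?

Proper length L₀ = 913.1 m
γ = 1/√(1 - 0.819²) = 1.743
L = L₀/γ = 913.1/1.743 = 523.9 m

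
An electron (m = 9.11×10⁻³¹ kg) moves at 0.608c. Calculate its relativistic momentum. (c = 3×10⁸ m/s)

γ = 1/√(1 - 0.608²) = 1.2595
v = 0.608 × 3×10⁸ = 1.824×10⁸ m/s
p = γmv = 1.2595 × 9.11×10⁻³¹ × 1.824×10⁸ = 2.093×10⁻²² kg·m/s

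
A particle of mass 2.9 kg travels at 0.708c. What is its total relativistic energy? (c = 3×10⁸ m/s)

γ = 1/√(1 - 0.708²) = 1.416
mc² = 2.9 × (3×10⁸)² = 2.610×10¹⁷ J
E = γmc² = 1.416 × 2.610×10¹⁷ = 3.696×10¹⁷ J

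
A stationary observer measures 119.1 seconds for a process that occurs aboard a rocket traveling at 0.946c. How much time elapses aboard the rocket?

Dilated time Δt = 119.1 seconds
γ = 1/√(1 - 0.946²) = 3.085
Δt₀ = Δt/γ = 119.1/3.085 = 38.61 seconds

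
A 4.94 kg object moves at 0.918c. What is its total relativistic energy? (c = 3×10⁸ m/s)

γ = 1/√(1 - 0.918²) = 2.522
mc² = 4.94 × (3×10⁸)² = 4.446×10¹⁷ J
E = γmc² = 2.522 × 4.446×10¹⁷ = 1.121×10¹⁸ J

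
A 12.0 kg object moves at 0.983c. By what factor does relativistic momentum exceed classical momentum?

p_rel = γmv, p_class = mv
Ratio = γ = 1/√(1 - 0.983²) = 5.446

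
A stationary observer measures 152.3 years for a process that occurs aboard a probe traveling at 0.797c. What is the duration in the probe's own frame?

Dilated time Δt = 152.3 years
γ = 1/√(1 - 0.797²) = 1.6557
Δt₀ = Δt/γ = 152.3/1.6557 = 91.99 years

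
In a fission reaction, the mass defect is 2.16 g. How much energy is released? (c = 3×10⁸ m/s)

Convert mass defect: Δm = 2.16 g = 0.00216 kg
E = Δm·c² = 0.00216 × (3×10⁸)²
= 0.00216 × 9×10¹⁶ = 1.944×10¹⁴ J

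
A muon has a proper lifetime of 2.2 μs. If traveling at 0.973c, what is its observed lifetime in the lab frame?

Proper lifetime τ₀ = 2.2 μs
γ = 1/√(1 - 0.973²) = 4.3327
τ = γτ₀ = 4.3327 × 2.2 μs = 9.532 μs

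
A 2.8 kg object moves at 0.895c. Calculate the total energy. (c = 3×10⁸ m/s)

γ = 1/√(1 - 0.895²) = 2.2418
mc² = 2.8 × (3×10⁸)² = 2.520×10¹⁷ J
E = γmc² = 2.2418 × 2.520×10¹⁷ = 5.649×10¹⁷ J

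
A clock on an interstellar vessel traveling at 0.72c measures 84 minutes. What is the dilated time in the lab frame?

Proper time Δt₀ = 84 minutes
γ = 1/√(1 - 0.72²) = 1.441
Δt = γΔt₀ = 1.441 × 84 = 121.0 minutes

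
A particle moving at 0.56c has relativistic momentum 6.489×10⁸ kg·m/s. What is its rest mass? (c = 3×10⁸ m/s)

γ = 1/√(1 - 0.56²) = 1.207
v = 0.56 × 3×10⁸ = 1.680×10⁸ m/s
m = p/(γv) = 6.489×10⁸/(1.207 × 1.680×10⁸) = 3.200 kg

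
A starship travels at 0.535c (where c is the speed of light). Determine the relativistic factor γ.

v/c = 0.535, so (v/c)² = 0.286225
1 - (v/c)² = 0.713775
γ = 1/√(0.713775) = 1.184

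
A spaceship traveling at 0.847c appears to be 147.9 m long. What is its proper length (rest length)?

Contracted length L = 147.9 m
γ = 1/√(1 - 0.847²) = 1.881
L₀ = γL = 1.881 × 147.9 = 278.2 m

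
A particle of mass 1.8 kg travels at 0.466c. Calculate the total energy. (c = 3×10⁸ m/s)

γ = 1/√(1 - 0.466²) = 1.130
mc² = 1.8 × (3×10⁸)² = 1.620×10¹⁷ J
E = γmc² = 1.130 × 1.620×10¹⁷ = 1.831×10¹⁷ J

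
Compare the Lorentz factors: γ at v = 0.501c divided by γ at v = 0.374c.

γ₁ = 1/√(1 - 0.501²) = 1.1555
γ₂ = 1/√(1 - 0.374²) = 1.0783
γ₁/γ₂ = 1.1555/1.0783 = 1.072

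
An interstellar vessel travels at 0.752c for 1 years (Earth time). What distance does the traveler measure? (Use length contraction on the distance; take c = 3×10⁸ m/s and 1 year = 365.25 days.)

Earth distance: d = v × t = 0.752c × 1 yr = 7.119×10¹⁵ m
γ = 1.517
d' = d/γ = 7.119×10¹⁵/1.517 = 4.693×10¹⁵ m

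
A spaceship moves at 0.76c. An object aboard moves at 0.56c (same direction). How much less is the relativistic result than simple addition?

Classical: u' + v = 0.56 + 0.76 = 1.32c
Relativistic: u = (0.56 + 0.76)/(1 + 0.4256) = 1.32/1.4256 = 0.9259c
Difference: 1.32 - 0.9259 = 0.3941c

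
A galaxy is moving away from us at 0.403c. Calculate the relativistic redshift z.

β = 0.403
(1+β)/(1-β) = 1.403/0.597 = 2.350
√(2.350) = 1.533
z = 1.533 - 1 = 0.5330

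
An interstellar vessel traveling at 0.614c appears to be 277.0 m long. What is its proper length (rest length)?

Contracted length L = 277.0 m
γ = 1/√(1 - 0.614²) = 1.2669
L₀ = γL = 1.2669 × 277.0 = 350.9 m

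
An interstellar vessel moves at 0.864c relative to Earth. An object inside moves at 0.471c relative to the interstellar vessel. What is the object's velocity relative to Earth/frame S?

u = (u' + v)/(1 + u'v/c²)
Numerator: 0.471 + 0.864 = 1.335
Denominator: 1 + 0.406944 = 1.406944
u = 1.335/1.406944 = 0.9489c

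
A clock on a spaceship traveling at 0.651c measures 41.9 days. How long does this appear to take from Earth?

Proper time Δt₀ = 41.9 days
γ = 1/√(1 - 0.651²) = 1.3174
Δt = γΔt₀ = 1.3174 × 41.9 = 55.20 days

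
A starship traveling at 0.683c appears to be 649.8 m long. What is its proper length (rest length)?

Contracted length L = 649.8 m
γ = 1/√(1 - 0.683²) = 1.369
L₀ = γL = 1.369 × 649.8 = 889.6 m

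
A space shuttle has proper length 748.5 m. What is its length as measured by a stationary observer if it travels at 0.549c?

Proper length L₀ = 748.5 m
γ = 1/√(1 - 0.549²) = 1.1964
L = L₀/γ = 748.5/1.1964 = 625.6 m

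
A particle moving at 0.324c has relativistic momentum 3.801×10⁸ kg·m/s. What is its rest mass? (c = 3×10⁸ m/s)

γ = 1/√(1 - 0.324²) = 1.057
v = 0.324 × 3×10⁸ = 9.720×10⁷ m/s
m = p/(γv) = 3.801×10⁸/(1.057 × 9.720×10⁷) = 3.700 kg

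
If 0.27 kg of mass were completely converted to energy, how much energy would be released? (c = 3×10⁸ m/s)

Using E = mc²:
c² = (3×10⁸)² = 9×10¹⁶ m²/s²
E = 0.27 × 9×10¹⁶ = 2.430×10¹⁶ J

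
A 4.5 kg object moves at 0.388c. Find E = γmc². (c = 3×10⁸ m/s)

γ = 1/√(1 - 0.388²) = 1.085
mc² = 4.5 × (3×10⁸)² = 4.050×10¹⁷ J
E = γmc² = 1.085 × 4.050×10¹⁷ = 4.394×10¹⁷ J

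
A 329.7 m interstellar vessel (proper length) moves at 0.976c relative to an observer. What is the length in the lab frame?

Proper length L₀ = 329.7 m
γ = 1/√(1 - 0.976²) = 4.592
L = L₀/γ = 329.7/4.592 = 71.80 m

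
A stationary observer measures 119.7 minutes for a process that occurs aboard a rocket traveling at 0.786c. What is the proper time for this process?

Dilated time Δt = 119.7 minutes
γ = 1/√(1 - 0.786²) = 1.6175
Δt₀ = Δt/γ = 119.7/1.6175 = 74.00 minutes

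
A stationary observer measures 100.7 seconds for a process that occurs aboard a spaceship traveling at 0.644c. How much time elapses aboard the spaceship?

Dilated time Δt = 100.7 seconds
γ = 1/√(1 - 0.644²) = 1.3071
Δt₀ = Δt/γ = 100.7/1.3071 = 77.04 seconds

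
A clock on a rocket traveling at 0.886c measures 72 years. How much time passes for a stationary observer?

Proper time Δt₀ = 72 years
γ = 1/√(1 - 0.886²) = 2.157
Δt = γΔt₀ = 2.157 × 72 = 155.3 years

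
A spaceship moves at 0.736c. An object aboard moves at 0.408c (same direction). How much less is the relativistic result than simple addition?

Classical: u' + v = 0.408 + 0.736 = 1.144c
Relativistic: u = (0.408 + 0.736)/(1 + 0.300288) = 1.144/1.300288 = 0.8798c
Difference: 1.144 - 0.8798 = 0.2642c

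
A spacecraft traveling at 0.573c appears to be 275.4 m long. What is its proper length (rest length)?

Contracted length L = 275.4 m
γ = 1/√(1 - 0.573²) = 1.220
L₀ = γL = 1.220 × 275.4 = 336.0 m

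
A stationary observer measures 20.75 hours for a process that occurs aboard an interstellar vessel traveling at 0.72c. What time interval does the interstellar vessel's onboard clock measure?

Dilated time Δt = 20.75 hours
γ = 1/√(1 - 0.72²) = 1.441
Δt₀ = Δt/γ = 20.75/1.441 = 14.40 hours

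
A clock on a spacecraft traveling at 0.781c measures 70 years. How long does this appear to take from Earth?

Proper time Δt₀ = 70 years
γ = 1/√(1 - 0.781²) = 1.601
Δt = γΔt₀ = 1.601 × 70 = 112.1 years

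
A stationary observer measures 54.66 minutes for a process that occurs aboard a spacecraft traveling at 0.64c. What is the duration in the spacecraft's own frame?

Dilated time Δt = 54.66 minutes
γ = 1/√(1 - 0.64²) = 1.3014
Δt₀ = Δt/γ = 54.66/1.3014 = 42.00 minutes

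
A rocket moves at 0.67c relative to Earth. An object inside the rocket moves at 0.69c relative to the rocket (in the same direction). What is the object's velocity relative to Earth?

u = (u' + v)/(1 + u'v/c²)
Numerator: 0.69 + 0.67 = 1.36
Denominator: 1 + 0.4623 = 1.4623
u = 1.36/1.4623 = 0.9300c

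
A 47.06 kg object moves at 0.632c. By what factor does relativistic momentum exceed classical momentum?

p_rel = γmv, p_class = mv
Ratio = γ = 1/√(1 - 0.632²) = 1.290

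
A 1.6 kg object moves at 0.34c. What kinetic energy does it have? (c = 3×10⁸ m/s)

γ = 1/√(1 - 0.34²) = 1.06335
γ - 1 = 0.06335
KE = (γ-1)mc² = 0.06335 × 1.6 × (3×10⁸)² = 9.122×10¹⁵ J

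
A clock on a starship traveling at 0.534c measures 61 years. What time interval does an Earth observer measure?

Proper time Δt₀ = 61 years
γ = 1/√(1 - 0.534²) = 1.1828
Δt = γΔt₀ = 1.1828 × 61 = 72.15 years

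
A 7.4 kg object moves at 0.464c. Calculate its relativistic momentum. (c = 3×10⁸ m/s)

γ = 1/√(1 - 0.464²) = 1.129
v = 0.464 × 3×10⁸ = 1.392×10⁸ m/s
p = γmv = 1.129 × 7.4 × 1.392×10⁸ = 1.163×10⁹ kg·m/s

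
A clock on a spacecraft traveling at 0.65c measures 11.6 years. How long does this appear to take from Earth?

Proper time Δt₀ = 11.6 years
γ = 1/√(1 - 0.65²) = 1.3159
Δt = γΔt₀ = 1.3159 × 11.6 = 15.26 years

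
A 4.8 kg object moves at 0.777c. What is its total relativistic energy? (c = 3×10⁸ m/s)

γ = 1/√(1 - 0.777²) = 1.5886
mc² = 4.8 × (3×10⁸)² = 4.320×10¹⁷ J
E = γmc² = 1.5886 × 4.320×10¹⁷ = 6.863×10¹⁷ J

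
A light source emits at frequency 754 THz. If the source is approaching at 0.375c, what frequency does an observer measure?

β = v/c = 0.375
(1+β)/(1-β) = 1.375/0.625 = 2.200
Doppler factor = √(2.200) = 1.483
f_obs = 754 × 1.483 = 1118 THz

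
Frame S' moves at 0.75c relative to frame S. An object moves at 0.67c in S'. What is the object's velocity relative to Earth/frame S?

u = (u' + v)/(1 + u'v/c²)
Numerator: 0.67 + 0.75 = 1.42
Denominator: 1 + 0.5025 = 1.5025
u = 1.42/1.5025 = 0.9451c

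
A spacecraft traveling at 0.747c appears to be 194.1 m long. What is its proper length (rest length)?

Contracted length L = 194.1 m
γ = 1/√(1 - 0.747²) = 1.5042
L₀ = γL = 1.5042 × 194.1 = 292.0 m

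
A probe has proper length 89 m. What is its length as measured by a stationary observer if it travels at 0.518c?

Proper length L₀ = 89 m
γ = 1/√(1 - 0.518²) = 1.169
L = L₀/γ = 89/1.169 = 76.13 m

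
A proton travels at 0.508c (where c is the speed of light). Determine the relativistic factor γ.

v/c = 0.508, so (v/c)² = 0.258064
1 - (v/c)² = 0.741936
γ = 1/√(0.741936) = 1.161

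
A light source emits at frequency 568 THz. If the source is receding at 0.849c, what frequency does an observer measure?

β = v/c = 0.849
(1-β)/(1+β) = 0.151/1.849 = 0.08167
Doppler factor = √(0.08167) = 0.2858
f_obs = 568 × 0.2858 = 162.3 THz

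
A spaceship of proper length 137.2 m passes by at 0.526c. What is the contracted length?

Proper length L₀ = 137.2 m
γ = 1/√(1 - 0.526²) = 1.176
L = L₀/γ = 137.2/1.176 = 116.7 m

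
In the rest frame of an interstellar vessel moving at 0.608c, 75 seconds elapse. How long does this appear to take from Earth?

Proper time Δt₀ = 75 seconds
γ = 1/√(1 - 0.608²) = 1.25955
Δt = γΔt₀ = 1.25955 × 75 = 94.47 seconds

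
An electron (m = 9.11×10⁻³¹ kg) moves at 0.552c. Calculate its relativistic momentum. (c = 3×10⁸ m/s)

γ = 1/√(1 - 0.552²) = 1.199
v = 0.552 × 3×10⁸ = 1.656×10⁸ m/s
p = γmv = 1.199 × 9.11×10⁻³¹ × 1.656×10⁸ = 1.809×10⁻²² kg·m/s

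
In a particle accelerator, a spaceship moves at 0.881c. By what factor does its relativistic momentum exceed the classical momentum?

p_rel = γmv, p_class = mv
Ratio = γ = 1/√(1 - 0.881²)
= 1/√(0.223839) = 2.114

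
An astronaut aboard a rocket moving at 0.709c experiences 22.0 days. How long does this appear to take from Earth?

Proper time Δt₀ = 22.0 days
γ = 1/√(1 - 0.709²) = 1.418
Δt = γΔt₀ = 1.418 × 22.0 = 31.20 days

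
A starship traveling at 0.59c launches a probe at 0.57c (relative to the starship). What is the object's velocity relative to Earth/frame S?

u = (u' + v)/(1 + u'v/c²)
Numerator: 0.57 + 0.59 = 1.16
Denominator: 1 + 0.3363 = 1.3363
u = 1.16/1.3363 = 0.8681c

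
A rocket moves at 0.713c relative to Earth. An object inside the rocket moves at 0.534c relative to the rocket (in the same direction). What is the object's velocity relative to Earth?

u = (u' + v)/(1 + u'v/c²)
Numerator: 0.534 + 0.713 = 1.247
Denominator: 1 + 0.380742 = 1.380742
u = 1.247/1.380742 = 0.9031c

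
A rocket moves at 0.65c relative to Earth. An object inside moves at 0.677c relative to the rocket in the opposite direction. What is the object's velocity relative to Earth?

Object's velocity in rocket frame is u' = -0.677c
u = (u' + v)/(1 + u'v/c²) = (v - 0.677)/(1 - 0.677·v/c²)
Numerator: 0.65 - 0.677 = -0.027
Denominator: 1 - 0.44005 = 0.55995
u = -0.027/0.55995 = -0.04822c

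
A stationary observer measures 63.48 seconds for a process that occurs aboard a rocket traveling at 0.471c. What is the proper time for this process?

Dilated time Δt = 63.48 seconds
γ = 1/√(1 - 0.471²) = 1.1336
Δt₀ = Δt/γ = 63.48/1.1336 = 56.00 seconds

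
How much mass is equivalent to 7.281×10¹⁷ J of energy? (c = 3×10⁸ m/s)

From E = mc², we get m = E/c²
c² = (3×10⁸)² = 9×10¹⁶ m²/s²
m = 7.281×10¹⁷ / 9×10¹⁶ = 8.090 kg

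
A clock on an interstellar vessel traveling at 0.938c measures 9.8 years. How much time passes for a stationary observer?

Proper time Δt₀ = 9.8 years
γ = 1/√(1 - 0.938²) = 2.885
Δt = γΔt₀ = 2.885 × 9.8 = 28.27 years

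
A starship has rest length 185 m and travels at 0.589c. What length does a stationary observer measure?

Proper length L₀ = 185 m
γ = 1/√(1 - 0.589²) = 1.2374
L = L₀/γ = 185/1.2374 = 149.5 m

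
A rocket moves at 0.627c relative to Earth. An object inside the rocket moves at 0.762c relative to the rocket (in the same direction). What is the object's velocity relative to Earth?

u = (u' + v)/(1 + u'v/c²)
Numerator: 0.762 + 0.627 = 1.389
Denominator: 1 + 0.477774 = 1.477774
u = 1.389/1.477774 = 0.9399c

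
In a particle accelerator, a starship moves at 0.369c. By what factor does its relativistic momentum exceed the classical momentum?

p_rel = γmv, p_class = mv
Ratio = γ = 1/√(1 - 0.369²)
= 1/√(0.863839) = 1.076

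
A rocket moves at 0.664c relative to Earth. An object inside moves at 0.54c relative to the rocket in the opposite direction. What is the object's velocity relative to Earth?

Object's velocity in rocket frame is u' = -0.54c
u = (u' + v)/(1 + u'v/c²) = (v - 0.54)/(1 - 0.54·v/c²)
Numerator: 0.664 - 0.54 = 0.124
Denominator: 1 - 0.35856 = 0.64144
u = 0.124/0.64144 = 0.1933c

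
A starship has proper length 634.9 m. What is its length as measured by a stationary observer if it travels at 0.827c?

Proper length L₀ = 634.9 m
γ = 1/√(1 - 0.827²) = 1.779
L = L₀/γ = 634.9/1.779 = 356.9 m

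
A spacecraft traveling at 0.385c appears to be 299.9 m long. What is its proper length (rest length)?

Contracted length L = 299.9 m
γ = 1/√(1 - 0.385²) = 1.0835
L₀ = γL = 1.0835 × 299.9 = 324.9 m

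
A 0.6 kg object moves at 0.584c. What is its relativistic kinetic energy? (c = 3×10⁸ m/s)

γ = 1/√(1 - 0.584²) = 1.2319
γ - 1 = 0.2319
KE = (γ-1)mc² = 0.2319 × 0.6 × (3×10⁸)² = 1.252×10¹⁶ J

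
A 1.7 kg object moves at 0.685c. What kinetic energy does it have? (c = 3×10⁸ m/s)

γ = 1/√(1 - 0.685²) = 1.3726
γ - 1 = 0.3726
KE = (γ-1)mc² = 0.3726 × 1.7 × (3×10⁸)² = 5.701×10¹⁶ J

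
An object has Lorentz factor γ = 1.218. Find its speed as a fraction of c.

From γ = 1/√(1 - v²/c²):
1/γ² = 1/1.218² = 0.6741
v²/c² = 1 - 0.6741 = 0.3259
v/c = √(0.3259) = 0.5709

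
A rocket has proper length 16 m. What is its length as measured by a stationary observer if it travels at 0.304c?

Proper length L₀ = 16 m
γ = 1/√(1 - 0.304²) = 1.050
L = L₀/γ = 16/1.050 = 15.24 m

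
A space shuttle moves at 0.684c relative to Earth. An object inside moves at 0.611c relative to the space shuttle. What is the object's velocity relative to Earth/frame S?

u = (u' + v)/(1 + u'v/c²)
Numerator: 0.611 + 0.684 = 1.295
Denominator: 1 + 0.417924 = 1.417924
u = 1.295/1.417924 = 0.9133c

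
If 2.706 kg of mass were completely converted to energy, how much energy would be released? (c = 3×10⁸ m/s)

Using E = mc²:
c² = (3×10⁸)² = 9×10¹⁶ m²/s²
E = 2.706 × 9×10¹⁶ = 2.435×10¹⁷ J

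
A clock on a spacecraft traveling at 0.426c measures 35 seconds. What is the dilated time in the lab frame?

Proper time Δt₀ = 35 seconds
γ = 1/√(1 - 0.426²) = 1.1053
Δt = γΔt₀ = 1.1053 × 35 = 38.69 seconds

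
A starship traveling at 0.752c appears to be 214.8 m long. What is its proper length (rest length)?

Contracted length L = 214.8 m
γ = 1/√(1 - 0.752²) = 1.517
L₀ = γL = 1.517 × 214.8 = 325.9 m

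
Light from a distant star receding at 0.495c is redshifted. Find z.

β = 0.495
(1+β)/(1-β) = 1.495/0.505 = 2.9604
√(2.9604) = 1.7206
z = 1.7206 - 1 = 0.7206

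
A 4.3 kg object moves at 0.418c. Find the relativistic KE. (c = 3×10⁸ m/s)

γ = 1/√(1 - 0.418²) = 1.10078
γ - 1 = 0.10078
KE = (γ-1)mc² = 0.10078 × 4.3 × (3×10⁸)² = 3.900×10¹⁶ J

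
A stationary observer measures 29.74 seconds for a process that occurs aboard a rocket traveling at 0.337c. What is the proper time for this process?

Dilated time Δt = 29.74 seconds
γ = 1/√(1 - 0.337²) = 1.062
Δt₀ = Δt/γ = 29.74/1.062 = 28.00 seconds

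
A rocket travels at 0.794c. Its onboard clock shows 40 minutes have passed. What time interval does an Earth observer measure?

Proper time Δt₀ = 40 minutes
γ = 1/√(1 - 0.794²) = 1.645
Δt = γΔt₀ = 1.645 × 40 = 65.80 minutes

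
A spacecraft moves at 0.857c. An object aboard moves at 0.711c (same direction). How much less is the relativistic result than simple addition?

Classical: u' + v = 0.711 + 0.857 = 1.568c
Relativistic: u = (0.711 + 0.857)/(1 + 0.609327) = 1.568/1.609327 = 0.9743c
Difference: 1.568 - 0.9743 = 0.5937c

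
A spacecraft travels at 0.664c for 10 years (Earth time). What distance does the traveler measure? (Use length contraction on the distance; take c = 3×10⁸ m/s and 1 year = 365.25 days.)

Earth distance: d = v × t = 0.664c × 10 yr = 6.2863×10¹⁶ m
γ = 1.3374
d' = d/γ = 6.2863×10¹⁶/1.3374 = 4.700×10¹⁶ m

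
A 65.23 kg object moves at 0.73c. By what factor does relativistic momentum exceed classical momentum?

p_rel = γmv, p_class = mv
Ratio = γ = 1/√(1 - 0.73²) = 1.463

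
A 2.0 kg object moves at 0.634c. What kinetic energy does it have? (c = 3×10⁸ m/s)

γ = 1/√(1 - 0.634²) = 1.2931
γ - 1 = 0.2931
KE = (γ-1)mc² = 0.2931 × 2.0 × (3×10⁸)² = 5.276×10¹⁶ J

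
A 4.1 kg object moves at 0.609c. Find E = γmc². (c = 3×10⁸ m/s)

γ = 1/√(1 - 0.609²) = 1.2608
mc² = 4.1 × (3×10⁸)² = 3.690×10¹⁷ J
E = γmc² = 1.2608 × 3.690×10¹⁷ = 4.652×10¹⁷ J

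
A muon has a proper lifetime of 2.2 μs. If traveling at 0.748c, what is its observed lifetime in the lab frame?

Proper lifetime τ₀ = 2.2 μs
γ = 1/√(1 - 0.748²) = 1.507
τ = γτ₀ = 1.507 × 2.2 μs = 3.315 μs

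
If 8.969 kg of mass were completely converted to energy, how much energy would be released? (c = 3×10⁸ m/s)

Using E = mc²:
c² = (3×10⁸)² = 9×10¹⁶ m²/s²
E = 8.969 × 9×10¹⁶ = 8.072×10¹⁷ J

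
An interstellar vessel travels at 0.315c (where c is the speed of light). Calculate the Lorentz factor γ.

v/c = 0.315, so (v/c)² = 0.099225
1 - (v/c)² = 0.900775
γ = 1/√(0.900775) = 1.054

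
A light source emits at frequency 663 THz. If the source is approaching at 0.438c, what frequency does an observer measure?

β = v/c = 0.438
(1+β)/(1-β) = 1.438/0.562 = 2.559
Doppler factor = √(2.559) = 1.600
f_obs = 663 × 1.600 = 1061 THz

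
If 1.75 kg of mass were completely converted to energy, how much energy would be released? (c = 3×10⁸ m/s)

Using E = mc²:
c² = (3×10⁸)² = 9×10¹⁶ m²/s²
E = 1.75 × 9×10¹⁶ = 1.575×10¹⁷ J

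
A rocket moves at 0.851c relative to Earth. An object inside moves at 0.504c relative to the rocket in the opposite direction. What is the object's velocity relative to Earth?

Object's velocity in rocket frame is u' = -0.504c
u = (u' + v)/(1 + u'v/c²) = (v - 0.504)/(1 - 0.504·v/c²)
Numerator: 0.851 - 0.504 = 0.347
Denominator: 1 - 0.428904 = 0.571096
u = 0.347/0.571096 = 0.6076c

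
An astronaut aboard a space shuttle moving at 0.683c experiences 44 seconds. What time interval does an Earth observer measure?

Proper time Δt₀ = 44 seconds
γ = 1/√(1 - 0.683²) = 1.369
Δt = γΔt₀ = 1.369 × 44 = 60.24 seconds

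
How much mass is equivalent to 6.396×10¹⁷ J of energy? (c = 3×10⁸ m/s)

From E = mc², we get m = E/c²
c² = (3×10⁸)² = 9×10¹⁶ m²/s²
m = 6.396×10¹⁷ / 9×10¹⁶ = 7.107 kg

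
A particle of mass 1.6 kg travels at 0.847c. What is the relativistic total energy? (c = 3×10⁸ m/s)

γ = 1/√(1 - 0.847²) = 1.881
mc² = 1.6 × (3×10⁸)² = 1.440×10¹⁷ J
E = γmc² = 1.881 × 1.440×10¹⁷ = 2.709×10¹⁷ J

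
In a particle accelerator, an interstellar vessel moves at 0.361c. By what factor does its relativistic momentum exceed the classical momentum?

p_rel = γmv, p_class = mv
Ratio = γ = 1/√(1 - 0.361²)
= 1/√(0.869679) = 1.072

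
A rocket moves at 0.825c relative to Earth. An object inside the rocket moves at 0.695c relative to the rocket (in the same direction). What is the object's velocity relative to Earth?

u = (u' + v)/(1 + u'v/c²)
Numerator: 0.695 + 0.825 = 1.52
Denominator: 1 + 0.573375 = 1.573375
u = 1.52/1.573375 = 0.9661c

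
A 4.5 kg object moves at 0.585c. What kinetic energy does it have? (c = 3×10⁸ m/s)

γ = 1/√(1 - 0.585²) = 1.232995
γ - 1 = 0.232995
KE = (γ-1)mc² = 0.232995 × 4.5 × (3×10⁸)² = 9.436×10¹⁶ J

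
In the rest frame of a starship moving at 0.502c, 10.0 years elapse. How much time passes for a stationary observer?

Proper time Δt₀ = 10.0 years
γ = 1/√(1 - 0.502²) = 1.156
Δt = γΔt₀ = 1.156 × 10.0 = 11.56 years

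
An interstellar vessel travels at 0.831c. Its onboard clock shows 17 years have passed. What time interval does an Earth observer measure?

Proper time Δt₀ = 17 years
γ = 1/√(1 - 0.831²) = 1.7977
Δt = γΔt₀ = 1.7977 × 17 = 30.56 years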